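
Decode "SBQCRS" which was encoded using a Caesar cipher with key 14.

Step 1: Reverse the shift by subtracting 14 from each letter position.
  S (position 18) -> position (18-14) mod 26 = 4 -> E
  B (position 1) -> position (1-14) mod 26 = 13 -> N
  Q (position 16) -> position (16-14) mod 26 = 2 -> C
  C (position 2) -> position (2-14) mod 26 = 14 -> O
  R (position 17) -> position (17-14) mod 26 = 3 -> D
  S (position 18) -> position (18-14) mod 26 = 4 -> E
Decrypted message: ENCODE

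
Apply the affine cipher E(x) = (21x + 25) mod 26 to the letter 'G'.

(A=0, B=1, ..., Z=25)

Step 1: Convert 'G' to number: x = 6.
Step 2: E(6) = (21 * 6 + 25) mod 26 = 151 mod 26 = 21.
Step 3: Convert 21 back to letter: V.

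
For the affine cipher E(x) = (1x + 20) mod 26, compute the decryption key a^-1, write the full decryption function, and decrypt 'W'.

Step 1: Find a^-1, the modular inverse of 1 mod 26.
Step 2: We need 1 * a^-1 = 1 (mod 26).
Step 3: 1 * 1 = 1 = 0 * 26 + 1, so a^-1 = 1.
Step 4: D(y) = 1(y - 20) mod 26.
Step 5: Apply to 'W' (y = 22): D(22) = 1 * (22 - 20) mod 26 = 1 * 2 mod 26 = 2 -> 'C'.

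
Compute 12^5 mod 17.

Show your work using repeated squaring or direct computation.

Step 1: Compute 12^5 mod 17 step by step, reducing modulo 17 at each step.
  12^1 mod 17 = 12
  12^2 mod 17 = (12 * 12) mod 17 = 8
  12^3 mod 17 = (8 * 12) mod 17 = 11
  12^4 mod 17 = (11 * 12) mod 17 = 13
  12^5 mod 17 = (13 * 12) mod 17 = 3
Step 2: Result = 3.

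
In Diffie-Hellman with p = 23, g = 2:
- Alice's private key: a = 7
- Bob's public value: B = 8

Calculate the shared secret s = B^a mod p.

Step 1: s = B^a mod p = 8^7 mod 23.
  8^1 mod 23 = 8
  8^2 mod 23 = (8 * 8) mod 23 = 18
  8^3 mod 23 = (18 * 8) mod 23 = 6
  8^4 mod 23 = (6 * 8) mod 23 = 2
  8^5 mod 23 = (2 * 8) mod 23 = 16
  8^6 mod 23 = (16 * 8) mod 23 = 13
  8^7 mod 23 = (13 * 8) mod 23 = 12
Result: shared secret = 12.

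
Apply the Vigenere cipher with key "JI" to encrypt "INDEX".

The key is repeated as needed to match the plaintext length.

Step 1: Repeat key to match plaintext length:
  Plaintext: INDEX
  Key:       JIJIJ
Step 2: Encrypt each letter:
  I(8) + J(9) = (8+9) mod 26 = 17 = R
  N(13) + I(8) = (13+8) mod 26 = 21 = V
  D(3) + J(9) = (3+9) mod 26 = 12 = M
  E(4) + I(8) = (4+8) mod 26 = 12 = M
  X(23) + J(9) = (23+9) mod 26 = 6 = G
Ciphertext: RVMMG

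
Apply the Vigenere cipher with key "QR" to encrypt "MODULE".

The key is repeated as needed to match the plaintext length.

Step 1: Repeat key to match plaintext length:
  Plaintext: MODULE
  Key:       QRQRQR
Step 2: Encrypt each letter:
  M(12) + Q(16) = (12+16) mod 26 = 2 = C
  O(14) + R(17) = (14+17) mod 26 = 5 = F
  D(3) + Q(16) = (3+16) mod 26 = 19 = T
  U(20) + R(17) = (20+17) mod 26 = 11 = L
  L(11) + Q(16) = (11+16) mod 26 = 1 = B
  E(4) + R(17) = (4+17) mod 26 = 21 = V
Ciphertext: CFTLBV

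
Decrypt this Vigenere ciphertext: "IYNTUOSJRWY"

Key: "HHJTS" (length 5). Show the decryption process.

Step 1: Key 'HHJTS' has length 5. Extended key: HHJTSHHJTSH
Step 2: Decrypt each position:
  I(8) - H(7) = 1 = B
  Y(24) - H(7) = 17 = R
  N(13) - J(9) = 4 = E
  T(19) - T(19) = 0 = A
  U(20) - S(18) = 2 = C
  O(14) - H(7) = 7 = H
  S(18) - H(7) = 11 = L
  J(9) - J(9) = 0 = A
  R(17) - T(19) = 24 = Y
  W(22) - S(18) = 4 = E
  Y(24) - H(7) = 17 = R
Plaintext: BREACHLAYER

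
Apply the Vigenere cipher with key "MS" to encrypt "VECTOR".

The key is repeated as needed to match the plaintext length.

Step 1: Repeat key to match plaintext length:
  Plaintext: VECTOR
  Key:       MSMSMS
Step 2: Encrypt each letter:
  V(21) + M(12) = (21+12) mod 26 = 7 = H
  E(4) + S(18) = (4+18) mod 26 = 22 = W
  C(2) + M(12) = (2+12) mod 26 = 14 = O
  T(19) + S(18) = (19+18) mod 26 = 11 = L
  O(14) + M(12) = (14+12) mod 26 = 0 = A
  R(17) + S(18) = (17+18) mod 26 = 9 = J
Ciphertext: HWOLAJ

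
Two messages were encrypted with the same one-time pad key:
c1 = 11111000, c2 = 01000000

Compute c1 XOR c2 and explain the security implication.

Step 1: c1 XOR c2 = (m1 XOR k) XOR (m2 XOR k).
Step 2: By XOR associativity/commutativity: = m1 XOR m2 XOR k XOR k = m1 XOR m2.
Step 3: 11111000 XOR 01000000 = 10111000 = 184.
Step 4: The key cancels out! An attacker learns m1 XOR m2 = 184, revealing the relationship between plaintexts.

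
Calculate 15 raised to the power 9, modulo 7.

Step 1: Compute 15^9 mod 7 step by step, reducing modulo 7 at each step.
  15^1 mod 7 = 1
  15^2 mod 7 = (1 * 15) mod 7 = 1
  15^3 mod 7 = (1 * 15) mod 7 = 1
  15^4 mod 7 = (1 * 15) mod 7 = 1
  15^5 mod 7 = (1 * 15) mod 7 = 1
  15^6 mod 7 = (1 * 15) mod 7 = 1
  15^7 mod 7 = (1 * 15) mod 7 = 1
  15^8 mod 7 = (1 * 15) mod 7 = 1
  15^9 mod 7 = (1 * 15) mod 7 = 1
Step 2: Result = 1.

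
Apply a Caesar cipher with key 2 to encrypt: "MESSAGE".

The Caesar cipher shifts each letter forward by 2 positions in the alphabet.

Step 1: For each letter, shift forward by 2 positions (mod 26).
  M (position 12) -> position (12+2) mod 26 = 14 -> O
  E (position 4) -> position (4+2) mod 26 = 6 -> G
  S (position 18) -> position (18+2) mod 26 = 20 -> U
  S (position 18) -> position (18+2) mod 26 = 20 -> U
  A (position 0) -> position (0+2) mod 26 = 2 -> C
  G (position 6) -> position (6+2) mod 26 = 8 -> I
  E (position 4) -> position (4+2) mod 26 = 6 -> G
Result: OGUUCIG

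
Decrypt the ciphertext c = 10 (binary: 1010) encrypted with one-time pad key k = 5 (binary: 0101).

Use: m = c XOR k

Step 1: XOR ciphertext with key:
  Ciphertext: 1010
  Key:        0101
  XOR:        1111
Step 2: Plaintext = 1111 = 15 in decimal.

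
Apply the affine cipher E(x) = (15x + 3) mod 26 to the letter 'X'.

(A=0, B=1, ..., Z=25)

Step 1: Convert 'X' to number: x = 23.
Step 2: E(23) = (15 * 23 + 3) mod 26 = 348 mod 26 = 10.
Step 3: Convert 10 back to letter: K.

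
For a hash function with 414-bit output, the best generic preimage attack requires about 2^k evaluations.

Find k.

Step 1: The hash has a 414-bit output.
Step 2: Preimage resistance means: given a digest h(x), it should be infeasible to find any input that hashes to it.
With a 414-bit output there are 2^414 possible digests, so a generic brute-force preimage search costs about 2^414 evaluations.
Step 3: Security level = 414 bits.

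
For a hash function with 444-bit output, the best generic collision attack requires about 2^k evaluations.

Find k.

Step 1: The hash has a 444-bit output.
Step 2: Collision resistance means it should be infeasible to find any x != y with h(x) = h(y).
By the birthday bound, a generic collision search succeeds after about sqrt(2^444) = 2^(444/2) = 2^222 evaluations.
Step 3: Security level = 222 bits.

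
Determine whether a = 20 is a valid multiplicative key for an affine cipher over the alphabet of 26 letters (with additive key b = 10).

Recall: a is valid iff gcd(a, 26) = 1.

Step 1: Compute gcd(20, 26).
Step 2: gcd(20, 26) = 2.
Since gcd = 2 != 1, 20 shares a common factor with 26, so it cannot be used.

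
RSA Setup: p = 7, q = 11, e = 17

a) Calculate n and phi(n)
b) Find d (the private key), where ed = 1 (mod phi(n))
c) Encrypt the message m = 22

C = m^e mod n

Step 1: n = 7 * 11 = 77.
Step 2: phi(n) = (7-1)(11-1) = 6 * 10 = 60.
Step 3: Find d = 17^(-1) mod 60 = 53.
  Verify: 17 * 53 = 901 = 1 (mod 60).
Step 4: C = 22^17 mod 77 = 22.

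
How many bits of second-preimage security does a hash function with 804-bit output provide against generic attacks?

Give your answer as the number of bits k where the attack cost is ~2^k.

Step 1: The hash has a 804-bit output.
Step 2: Second-preimage resistance means: given a specific input x, it should be infeasible to find a different y with h(y) = h(x).
With a 804-bit output, a generic search for a second preimage costs about 2^804 evaluations (each trial matches the fixed target with probability 2^-804).
Step 3: Security level = 804 bits.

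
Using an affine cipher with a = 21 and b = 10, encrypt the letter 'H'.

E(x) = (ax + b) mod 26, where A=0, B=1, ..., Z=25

Step 1: Convert 'H' to number: x = 7.
Step 2: E(7) = (21 * 7 + 10) mod 26 = 157 mod 26 = 1.
Step 3: Convert 1 back to letter: B.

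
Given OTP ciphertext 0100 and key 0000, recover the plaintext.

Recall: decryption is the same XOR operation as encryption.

Step 1: XOR ciphertext with key:
  Ciphertext: 0100
  Key:        0000
  XOR:        0100
Step 2: Plaintext = 0100 = 4 in decimal.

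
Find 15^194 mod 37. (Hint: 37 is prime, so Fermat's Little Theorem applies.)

Step 1: Since 37 is prime, by Fermat's Little Theorem: 15^36 = 1 (mod 37).
Step 2: Reduce exponent: 194 mod 36 = 14.
Step 3: So 15^194 = 15^14 (mod 37).
Step 4: 15^14 mod 37 = 4.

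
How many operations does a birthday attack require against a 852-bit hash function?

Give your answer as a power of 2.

Step 1: The birthday paradox gives collision probability ~50% after sqrt(2^n) = 2^(n/2) hashes.
Step 2: For 852-bit output: 2^(852/2) = 2^426.
Step 3: Approximately 2^426 hash computations needed.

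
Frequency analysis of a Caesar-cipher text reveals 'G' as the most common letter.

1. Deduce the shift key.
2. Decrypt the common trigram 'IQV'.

Step 1: In English, 'E' is the most frequent letter (12.7%).
Step 2: The most frequent ciphertext letter is 'G' (position 6).
Step 3: Shift = (6 - 4) mod 26 = 2.
Step 4: Decrypt 'IQV' by shifting back 2:
  I -> G
  Q -> O
  V -> T
Step 5: 'IQV' decrypts to 'GOT'.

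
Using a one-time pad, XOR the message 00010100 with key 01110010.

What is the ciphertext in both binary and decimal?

Step 1: Write out the XOR operation bit by bit:
  Message: 00010100
  Key:     01110010
  XOR:     01100110
Step 2: Convert to decimal: 01100110 = 102.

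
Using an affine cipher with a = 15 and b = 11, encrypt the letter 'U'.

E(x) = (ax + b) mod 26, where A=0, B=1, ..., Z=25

Step 1: Convert 'U' to number: x = 20.
Step 2: E(20) = (15 * 20 + 11) mod 26 = 311 mod 26 = 25.
Step 3: Convert 25 back to letter: Z.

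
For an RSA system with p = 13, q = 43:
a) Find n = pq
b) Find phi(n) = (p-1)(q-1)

Step 1: n = p * q = 13 * 43 = 559.
Step 2: phi(n) = (p-1)(q-1) = 12 * 42 = 504.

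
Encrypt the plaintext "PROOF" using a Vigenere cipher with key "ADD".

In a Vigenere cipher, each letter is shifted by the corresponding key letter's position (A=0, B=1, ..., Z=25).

Step 1: Repeat key to match plaintext length:
  Plaintext: PROOF
  Key:       ADDAD
Step 2: Encrypt each letter:
  P(15) + A(0) = (15+0) mod 26 = 15 = P
  R(17) + D(3) = (17+3) mod 26 = 20 = U
  O(14) + D(3) = (14+3) mod 26 = 17 = R
  O(14) + A(0) = (14+0) mod 26 = 14 = O
  F(5) + D(3) = (5+3) mod 26 = 8 = I
Ciphertext: PUROI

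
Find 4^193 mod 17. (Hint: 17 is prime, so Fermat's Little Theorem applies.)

Step 1: Since 17 is prime, by Fermat's Little Theorem: 4^16 = 1 (mod 17).
Step 2: Reduce exponent: 193 mod 16 = 1.
Step 3: So 4^193 = 4^1 (mod 17).
Step 4: 4^1 mod 17 = 4.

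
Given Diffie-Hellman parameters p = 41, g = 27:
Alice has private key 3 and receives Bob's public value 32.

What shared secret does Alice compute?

Step 1: s = B^a mod p = 32^3 mod 41.
  32^1 mod 41 = 32
  32^2 mod 41 = (32 * 32) mod 41 = 40
  32^3 mod 41 = (40 * 32) mod 41 = 9
Result: shared secret = 9.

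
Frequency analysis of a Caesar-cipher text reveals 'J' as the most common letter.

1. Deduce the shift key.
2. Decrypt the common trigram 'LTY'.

Step 1: In English, 'E' is the most frequent letter (12.7%).
Step 2: The most frequent ciphertext letter is 'J' (position 9).
Step 3: Shift = (9 - 4) mod 26 = 5.
Step 4: Decrypt 'LTY' by shifting back 5:
  L -> G
  T -> O
  Y -> T
Step 5: 'LTY' decrypts to 'GOT'.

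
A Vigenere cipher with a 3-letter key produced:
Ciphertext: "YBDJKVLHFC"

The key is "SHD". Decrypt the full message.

Step 1: Key 'SHD' has length 3. Extended key: SHDSHDSHDS
Step 2: Decrypt each position:
  Y(24) - S(18) = 6 = G
  B(1) - H(7) = 20 = U
  D(3) - D(3) = 0 = A
  J(9) - S(18) = 17 = R
  K(10) - H(7) = 3 = D
  V(21) - D(3) = 18 = S
  L(11) - S(18) = 19 = T
  H(7) - H(7) = 0 = A
  F(5) - D(3) = 2 = C
  C(2) - S(18) = 10 = K
Plaintext: GUARDSTACK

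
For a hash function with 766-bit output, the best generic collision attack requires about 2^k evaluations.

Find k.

Step 1: The hash has a 766-bit output.
Step 2: Collision resistance means it should be infeasible to find any x != y with h(x) = h(y).
By the birthday bound, a generic collision search succeeds after about sqrt(2^766) = 2^(766/2) = 2^383 evaluations.
Step 3: Security level = 383 bits.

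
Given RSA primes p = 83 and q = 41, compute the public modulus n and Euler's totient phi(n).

Step 1: n = p * q = 83 * 41 = 3403.
Step 2: phi(n) = (p-1)(q-1) = 82 * 40 = 3280.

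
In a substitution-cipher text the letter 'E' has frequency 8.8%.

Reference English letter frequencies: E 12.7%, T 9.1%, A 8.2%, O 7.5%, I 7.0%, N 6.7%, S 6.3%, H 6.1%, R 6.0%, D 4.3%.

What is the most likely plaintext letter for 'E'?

Step 1: The observed frequency is 8.8%.
Step 2: Compare with English frequencies:
  E: 12.7% (difference: 3.9%)
  T: 9.1% (difference: 0.3%) <-- closest
  A: 8.2% (difference: 0.6%)
  O: 7.5% (difference: 1.3%)
  I: 7.0% (difference: 1.8%)
  N: 6.7% (difference: 2.1%)
  S: 6.3% (difference: 2.5%)
  H: 6.1% (difference: 2.7%)
  R: 6.0% (difference: 2.8%)
  D: 4.3% (difference: 4.5%)
Step 3: 'E' most likely represents 'T' (frequency 9.1%).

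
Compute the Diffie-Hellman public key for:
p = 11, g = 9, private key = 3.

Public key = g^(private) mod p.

Step 1: A = g^a mod p = 9^3 mod 11.
  9^1 mod 11 = 9
  9^2 mod 11 = (9 * 9) mod 11 = 4
  9^3 mod 11 = (4 * 9) mod 11 = 3
Result: A = 3.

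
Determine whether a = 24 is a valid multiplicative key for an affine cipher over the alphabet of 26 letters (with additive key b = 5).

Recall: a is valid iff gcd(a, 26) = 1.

Step 1: Compute gcd(24, 26).
Step 2: gcd(24, 26) = 2.
Since gcd = 2 != 1, 24 shares a common factor with 26, so it cannot be used.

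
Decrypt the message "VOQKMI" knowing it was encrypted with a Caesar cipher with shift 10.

Step 1: Reverse the shift by subtracting 10 from each letter position.
  V (position 21) -> position (21-10) mod 26 = 11 -> L
  O (position 14) -> position (14-10) mod 26 = 4 -> E
  Q (position 16) -> position (16-10) mod 26 = 6 -> G
  K (position 10) -> position (10-10) mod 26 = 0 -> A
  M (position 12) -> position (12-10) mod 26 = 2 -> C
  I (position 8) -> position (8-10) mod 26 = 24 -> Y
Decrypted message: LEGACY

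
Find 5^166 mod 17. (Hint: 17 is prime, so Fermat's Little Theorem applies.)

Step 1: Since 17 is prime, by Fermat's Little Theorem: 5^16 = 1 (mod 17).
Step 2: Reduce exponent: 166 mod 16 = 6.
Step 3: So 5^166 = 5^6 (mod 17).
Step 4: 5^6 mod 17 = 2.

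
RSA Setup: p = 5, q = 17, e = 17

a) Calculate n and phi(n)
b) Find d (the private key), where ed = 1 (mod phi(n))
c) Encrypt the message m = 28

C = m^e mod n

Step 1: n = 5 * 17 = 85.
Step 2: phi(n) = (5-1)(17-1) = 4 * 16 = 64.
Step 3: Find d = 17^(-1) mod 64 = 49.
  Verify: 17 * 49 = 833 = 1 (mod 64).
Step 4: C = 28^17 mod 85 = 28.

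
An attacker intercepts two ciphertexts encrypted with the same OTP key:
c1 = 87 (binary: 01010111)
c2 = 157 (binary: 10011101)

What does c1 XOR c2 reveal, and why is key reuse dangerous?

Step 1: c1 XOR c2 = (m1 XOR k) XOR (m2 XOR k).
Step 2: By XOR associativity/commutativity: = m1 XOR m2 XOR k XOR k = m1 XOR m2.
Step 3: 01010111 XOR 10011101 = 11001010 = 202.
Step 4: The key cancels out! An attacker learns m1 XOR m2 = 202, revealing the relationship between plaintexts.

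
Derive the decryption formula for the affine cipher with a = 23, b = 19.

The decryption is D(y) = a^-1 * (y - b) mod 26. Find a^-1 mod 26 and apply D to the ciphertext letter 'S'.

Step 1: Find a^-1, the modular inverse of 23 mod 26.
Step 2: We need 23 * a^-1 = 1 (mod 26).
Step 3: 23 * 17 = 391 = 15 * 26 + 1, so a^-1 = 17.
Step 4: D(y) = 17(y - 19) mod 26.
Step 5: Apply to 'S' (y = 18): D(18) = 17 * (18 - 19) mod 26 = 17 * -1 mod 26 = 9 -> 'J'.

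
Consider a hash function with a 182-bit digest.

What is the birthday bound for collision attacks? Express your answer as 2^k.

Step 1: The birthday paradox gives collision probability ~50% after sqrt(2^n) = 2^(n/2) hashes.
Step 2: For 182-bit output: 2^(182/2) = 2^91.
Step 3: Approximately 2^91 hash computations needed.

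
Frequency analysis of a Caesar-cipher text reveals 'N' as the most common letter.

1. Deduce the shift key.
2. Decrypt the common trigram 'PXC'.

Step 1: In English, 'E' is the most frequent letter (12.7%).
Step 2: The most frequent ciphertext letter is 'N' (position 13).
Step 3: Shift = (13 - 4) mod 26 = 9.
Step 4: Decrypt 'PXC' by shifting back 9:
  P -> G
  X -> O
  C -> T
Step 5: 'PXC' decrypts to 'GOT'.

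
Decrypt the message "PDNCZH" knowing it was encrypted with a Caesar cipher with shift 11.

Step 1: Reverse the shift by subtracting 11 from each letter position.
  P (position 15) -> position (15-11) mod 26 = 4 -> E
  D (position 3) -> position (3-11) mod 26 = 18 -> S
  N (position 13) -> position (13-11) mod 26 = 2 -> C
  C (position 2) -> position (2-11) mod 26 = 17 -> R
  Z (position 25) -> position (25-11) mod 26 = 14 -> O
  H (position 7) -> position (7-11) mod 26 = 22 -> W
Decrypted message: ESCROW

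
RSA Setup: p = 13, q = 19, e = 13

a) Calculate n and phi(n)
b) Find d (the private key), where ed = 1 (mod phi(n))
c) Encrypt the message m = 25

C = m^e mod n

Step 1: n = 13 * 19 = 247.
Step 2: phi(n) = (13-1)(19-1) = 12 * 18 = 216.
Step 3: Find d = 13^(-1) mod 216 = 133.
  Verify: 13 * 133 = 1729 = 1 (mod 216).
Step 4: C = 25^13 mod 247 = 194.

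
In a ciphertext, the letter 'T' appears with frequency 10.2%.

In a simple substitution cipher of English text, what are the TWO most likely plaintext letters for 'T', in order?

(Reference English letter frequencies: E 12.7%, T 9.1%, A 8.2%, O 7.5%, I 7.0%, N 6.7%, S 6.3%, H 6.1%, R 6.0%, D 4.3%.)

Step 1: Observed frequency of 'T' is 10.2%.
Step 2: Compute distances to each reference frequency and sort:
  T (9.1%): difference = 1.1% <-- BEST
  A (8.2%): difference = 2.0% <-- RUNNER-UP
  E (12.7%): difference = 2.5%
  O (7.5%): difference = 2.7%
  I (7.0%): difference = 3.2%
Step 3: Most likely is 'T' (9.1%, diff 1.1%); second most likely is 'A' (8.2%, diff 2.0%).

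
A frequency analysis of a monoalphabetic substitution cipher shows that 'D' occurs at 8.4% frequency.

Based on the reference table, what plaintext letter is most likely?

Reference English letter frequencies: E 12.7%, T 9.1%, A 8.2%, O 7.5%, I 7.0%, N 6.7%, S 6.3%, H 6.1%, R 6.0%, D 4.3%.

Step 1: The observed frequency is 8.4%.
Step 2: Compare with English frequencies:
  E: 12.7% (difference: 4.3%)
  T: 9.1% (difference: 0.7%)
  A: 8.2% (difference: 0.2%) <-- closest
  O: 7.5% (difference: 0.9%)
  I: 7.0% (difference: 1.4%)
  N: 6.7% (difference: 1.7%)
  S: 6.3% (difference: 2.1%)
  H: 6.1% (difference: 2.3%)
  R: 6.0% (difference: 2.4%)
  D: 4.3% (difference: 4.1%)
Step 3: 'D' most likely represents 'A' (frequency 8.2%).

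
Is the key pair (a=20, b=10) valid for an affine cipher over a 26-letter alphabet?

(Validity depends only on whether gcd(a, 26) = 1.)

Step 1: Compute gcd(20, 26).
Step 2: gcd(20, 26) = 2.
Since gcd = 2 != 1, 20 shares a common factor with 26, so it cannot be used.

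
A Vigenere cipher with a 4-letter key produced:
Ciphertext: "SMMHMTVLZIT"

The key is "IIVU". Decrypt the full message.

Step 1: Key 'IIVU' has length 4. Extended key: IIVUIIVUIIV
Step 2: Decrypt each position:
  S(18) - I(8) = 10 = K
  M(12) - I(8) = 4 = E
  M(12) - V(21) = 17 = R
  H(7) - U(20) = 13 = N
  M(12) - I(8) = 4 = E
  T(19) - I(8) = 11 = L
  V(21) - V(21) = 0 = A
  L(11) - U(20) = 17 = R
  Z(25) - I(8) = 17 = R
  I(8) - I(8) = 0 = A
  T(19) - V(21) = 24 = Y
Plaintext: KERNELARRAY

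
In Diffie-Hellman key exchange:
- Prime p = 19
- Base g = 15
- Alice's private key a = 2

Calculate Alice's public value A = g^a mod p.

Step 1: A = g^a mod p = 15^2 mod 19.
  15^1 mod 19 = 15
  15^2 mod 19 = (15 * 15) mod 19 = 16
Result: A = 16.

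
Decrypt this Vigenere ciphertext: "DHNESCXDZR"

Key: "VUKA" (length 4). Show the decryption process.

Step 1: Key 'VUKA' has length 4. Extended key: VUKAVUKAVU
Step 2: Decrypt each position:
  D(3) - V(21) = 8 = I
  H(7) - U(20) = 13 = N
  N(13) - K(10) = 3 = D
  E(4) - A(0) = 4 = E
  S(18) - V(21) = 23 = X
  C(2) - U(20) = 8 = I
  X(23) - K(10) = 13 = N
  D(3) - A(0) = 3 = D
  Z(25) - V(21) = 4 = E
  R(17) - U(20) = 23 = X
Plaintext: INDEXINDEX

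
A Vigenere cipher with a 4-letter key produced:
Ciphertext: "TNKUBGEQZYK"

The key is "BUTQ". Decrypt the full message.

Step 1: Key 'BUTQ' has length 4. Extended key: BUTQBUTQBUT
Step 2: Decrypt each position:
  T(19) - B(1) = 18 = S
  N(13) - U(20) = 19 = T
  K(10) - T(19) = 17 = R
  U(20) - Q(16) = 4 = E
  B(1) - B(1) = 0 = A
  G(6) - U(20) = 12 = M
  E(4) - T(19) = 11 = L
  Q(16) - Q(16) = 0 = A
  Z(25) - B(1) = 24 = Y
  Y(24) - U(20) = 4 = E
  K(10) - T(19) = 17 = R
Plaintext: STREAMLAYER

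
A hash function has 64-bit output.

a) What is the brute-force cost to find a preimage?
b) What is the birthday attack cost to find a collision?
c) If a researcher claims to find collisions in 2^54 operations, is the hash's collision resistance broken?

Step 1: Preimage resistance requires brute-force of 2^64 operations.
Step 2: Collision resistance (birthday bound) = 2^(64/2) = 2^32.
Step 3: The claimed attack costs 2^54 operations.
Step 4: Since 2^54 >= 2^32, the claimed attack is no faster than the generic birthday attack, so this does not break collision resistance.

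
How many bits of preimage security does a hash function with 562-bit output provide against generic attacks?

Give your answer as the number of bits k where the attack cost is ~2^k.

Step 1: The hash has a 562-bit output.
Step 2: Preimage resistance means: given a digest h(x), it should be infeasible to find any input that hashes to it.
With a 562-bit output there are 2^562 possible digests, so a generic brute-force preimage search costs about 2^562 evaluations.
Step 3: Security level = 562 bits.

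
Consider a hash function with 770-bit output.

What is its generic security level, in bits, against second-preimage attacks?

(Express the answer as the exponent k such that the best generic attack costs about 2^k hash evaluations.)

Step 1: The hash has a 770-bit output.
Step 2: Second-preimage resistance means: given a specific input x, it should be infeasible to find a different y with h(y) = h(x).
With a 770-bit output, a generic search for a second preimage costs about 2^770 evaluations (each trial matches the fixed target with probability 2^-770).
Step 3: Security level = 770 bits.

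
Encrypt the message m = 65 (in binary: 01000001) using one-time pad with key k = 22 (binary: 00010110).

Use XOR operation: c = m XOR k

Step 1: Write out the XOR operation bit by bit:
  Message: 01000001
  Key:     00010110
  XOR:     01010111
Step 2: Convert to decimal: 01010111 = 87.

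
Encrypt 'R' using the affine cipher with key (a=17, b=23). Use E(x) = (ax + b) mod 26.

Step 1: Convert 'R' to number: x = 17.
Step 2: E(17) = (17 * 17 + 23) mod 26 = 312 mod 26 = 0.
Step 3: Convert 0 back to letter: A.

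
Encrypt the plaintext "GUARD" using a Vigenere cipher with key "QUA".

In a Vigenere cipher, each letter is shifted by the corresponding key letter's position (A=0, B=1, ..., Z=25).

Step 1: Repeat key to match plaintext length:
  Plaintext: GUARD
  Key:       QUAQU
Step 2: Encrypt each letter:
  G(6) + Q(16) = (6+16) mod 26 = 22 = W
  U(20) + U(20) = (20+20) mod 26 = 14 = O
  A(0) + A(0) = (0+0) mod 26 = 0 = A
  R(17) + Q(16) = (17+16) mod 26 = 7 = H
  D(3) + U(20) = (3+20) mod 26 = 23 = X
Ciphertext: WOAHX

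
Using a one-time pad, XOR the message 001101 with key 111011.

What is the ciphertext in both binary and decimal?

Step 1: Write out the XOR operation bit by bit:
  Message: 001101
  Key:     111011
  XOR:     110110
Step 2: Convert to decimal: 110110 = 54.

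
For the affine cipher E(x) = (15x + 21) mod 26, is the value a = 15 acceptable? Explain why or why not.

Step 1: Compute gcd(15, 26).
Step 2: gcd(15, 26) = 1.
Since gcd = 1, 15 is coprime with 26, so it is a valid key.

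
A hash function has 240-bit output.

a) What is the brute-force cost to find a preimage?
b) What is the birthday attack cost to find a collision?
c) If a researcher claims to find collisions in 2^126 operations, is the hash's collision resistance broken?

Step 1: Preimage resistance requires brute-force of 2^240 operations.
Step 2: Collision resistance (birthday bound) = 2^(240/2) = 2^120.
Step 3: The claimed attack costs 2^126 operations.
Step 4: Since 2^126 >= 2^120, the claimed attack is no faster than the generic birthday attack, so this does not break collision resistance.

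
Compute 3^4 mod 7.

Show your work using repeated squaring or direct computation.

Step 1: Compute 3^4 mod 7 step by step, reducing modulo 7 at each step.
  3^1 mod 7 = 3
  3^2 mod 7 = (3 * 3) mod 7 = 2
  3^3 mod 7 = (2 * 3) mod 7 = 6
  3^4 mod 7 = (6 * 3) mod 7 = 4
Step 2: Result = 4.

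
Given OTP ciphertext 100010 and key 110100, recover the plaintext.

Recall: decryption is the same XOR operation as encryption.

Step 1: XOR ciphertext with key:
  Ciphertext: 100010
  Key:        110100
  XOR:        010110
Step 2: Plaintext = 010110 = 22 in decimal.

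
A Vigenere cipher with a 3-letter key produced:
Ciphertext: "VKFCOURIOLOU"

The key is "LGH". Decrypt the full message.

Step 1: Key 'LGH' has length 3. Extended key: LGHLGHLGHLGH
Step 2: Decrypt each position:
  V(21) - L(11) = 10 = K
  K(10) - G(6) = 4 = E
  F(5) - H(7) = 24 = Y
  C(2) - L(11) = 17 = R
  O(14) - G(6) = 8 = I
  U(20) - H(7) = 13 = N
  R(17) - L(11) = 6 = G
  I(8) - G(6) = 2 = C
  O(14) - H(7) = 7 = H
  L(11) - L(11) = 0 = A
  O(14) - G(6) = 8 = I
  U(20) - H(7) = 13 = N
Plaintext: KEYRINGCHAIN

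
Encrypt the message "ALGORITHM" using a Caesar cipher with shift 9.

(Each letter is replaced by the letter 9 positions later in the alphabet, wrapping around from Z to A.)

Step 1: For each letter, shift forward by 9 positions (mod 26).
  A (position 0) -> position (0+9) mod 26 = 9 -> J
  L (position 11) -> position (11+9) mod 26 = 20 -> U
  G (position 6) -> position (6+9) mod 26 = 15 -> P
  O (position 14) -> position (14+9) mod 26 = 23 -> X
  R (position 17) -> position (17+9) mod 26 = 0 -> A
  I (position 8) -> position (8+9) mod 26 = 17 -> R
  T (position 19) -> position (19+9) mod 26 = 2 -> C
  H (position 7) -> position (7+9) mod 26 = 16 -> Q
  M (position 12) -> position (12+9) mod 26 = 21 -> V
Result: JUPXARCQV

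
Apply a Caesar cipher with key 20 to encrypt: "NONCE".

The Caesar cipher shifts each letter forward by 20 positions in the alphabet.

Step 1: For each letter, shift forward by 20 positions (mod 26).
  N (position 13) -> position (13+20) mod 26 = 7 -> H
  O (position 14) -> position (14+20) mod 26 = 8 -> I
  N (position 13) -> position (13+20) mod 26 = 7 -> H
  C (position 2) -> position (2+20) mod 26 = 22 -> W
  E (position 4) -> position (4+20) mod 26 = 24 -> Y
Result: HIHWY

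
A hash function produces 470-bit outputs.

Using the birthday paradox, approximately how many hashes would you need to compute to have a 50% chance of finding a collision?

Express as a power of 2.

Step 1: The birthday paradox gives collision probability ~50% after sqrt(2^n) = 2^(n/2) hashes.
Step 2: For 470-bit output: 2^(470/2) = 2^235.
Step 3: Approximately 2^235 hash computations needed.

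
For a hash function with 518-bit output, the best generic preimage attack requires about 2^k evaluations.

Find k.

Step 1: The hash has a 518-bit output.
Step 2: Preimage resistance means: given a digest h(x), it should be infeasible to find any input that hashes to it.
With a 518-bit output there are 2^518 possible digests, so a generic brute-force preimage search costs about 2^518 evaluations.
Step 3: Security level = 518 bits.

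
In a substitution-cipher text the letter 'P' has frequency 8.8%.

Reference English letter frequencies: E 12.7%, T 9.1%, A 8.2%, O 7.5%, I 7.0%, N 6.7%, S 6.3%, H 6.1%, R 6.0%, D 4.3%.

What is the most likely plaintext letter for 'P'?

Step 1: The observed frequency is 8.8%.
Step 2: Compare with English frequencies:
  E: 12.7% (difference: 3.9%)
  T: 9.1% (difference: 0.3%) <-- closest
  A: 8.2% (difference: 0.6%)
  O: 7.5% (difference: 1.3%)
  I: 7.0% (difference: 1.8%)
  N: 6.7% (difference: 2.1%)
  S: 6.3% (difference: 2.5%)
  H: 6.1% (difference: 2.7%)
  R: 6.0% (difference: 2.8%)
  D: 4.3% (difference: 4.5%)
Step 3: 'P' most likely represents 'T' (frequency 9.1%).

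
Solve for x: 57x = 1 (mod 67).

Step 1: We need x such that 57 * x = 1 (mod 67).
Step 2: Using the extended Euclidean algorithm or trial:
  57 * 20 = 1140 = 17 * 67 + 1.
Step 3: Since 1140 mod 67 = 1, the inverse is x = 20.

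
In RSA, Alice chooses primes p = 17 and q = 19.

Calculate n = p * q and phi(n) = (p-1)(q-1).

Step 1: n = p * q = 17 * 19 = 323.
Step 2: phi(n) = (p-1)(q-1) = 16 * 18 = 288.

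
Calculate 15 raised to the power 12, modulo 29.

Step 1: Compute 15^12 mod 29 step by step, reducing modulo 29 at each step.
  15^1 mod 29 = 15
  15^2 mod 29 = (15 * 15) mod 29 = 22
  15^3 mod 29 = (22 * 15) mod 29 = 11
  15^4 mod 29 = (11 * 15) mod 29 = 20
  15^5 mod 29 = (20 * 15) mod 29 = 10
  15^6 mod 29 = (10 * 15) mod 29 = 5
  15^7 mod 29 = (5 * 15) mod 29 = 17
  15^8 mod 29 = (17 * 15) mod 29 = 23
  15^9 mod 29 = (23 * 15) mod 29 = 26
  15^10 mod 29 = (26 * 15) mod 29 = 13
  15^11 mod 29 = (13 * 15) mod 29 = 21
  15^12 mod 29 = (21 * 15) mod 29 = 25
Step 2: Result = 25.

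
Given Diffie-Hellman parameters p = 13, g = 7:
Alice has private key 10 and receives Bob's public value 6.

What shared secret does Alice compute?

Step 1: s = B^a mod p = 6^10 mod 13.
  6^1 mod 13 = 6
  6^2 mod 13 = (6 * 6) mod 13 = 10
  6^3 mod 13 = (10 * 6) mod 13 = 8
  6^4 mod 13 = (8 * 6) mod 13 = 9
  6^5 mod 13 = (9 * 6) mod 13 = 2
  6^6 mod 13 = (2 * 6) mod 13 = 12
  6^7 mod 13 = (12 * 6) mod 13 = 7
  6^8 mod 13 = (7 * 6) mod 13 = 3
  6^9 mod 13 = (3 * 6) mod 13 = 5
  6^10 mod 13 = (5 * 6) mod 13 = 4
Result: shared secret = 4.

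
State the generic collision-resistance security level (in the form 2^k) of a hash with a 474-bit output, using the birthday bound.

Step 1: The birthday paradox gives collision probability ~50% after sqrt(2^n) = 2^(n/2) hashes.
Step 2: For 474-bit output: 2^(474/2) = 2^237.
Step 3: Approximately 2^237 hash computations needed.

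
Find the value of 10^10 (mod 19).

Step 1: Compute 10^10 mod 19 step by step, reducing modulo 19 at each step.
  10^1 mod 19 = 10
  10^2 mod 19 = (10 * 10) mod 19 = 5
  10^3 mod 19 = (5 * 10) mod 19 = 12
  10^4 mod 19 = (12 * 10) mod 19 = 6
  10^5 mod 19 = (6 * 10) mod 19 = 3
  10^6 mod 19 = (3 * 10) mod 19 = 11
  10^7 mod 19 = (11 * 10) mod 19 = 15
  10^8 mod 19 = (15 * 10) mod 19 = 17
  10^9 mod 19 = (17 * 10) mod 19 = 18
  10^10 mod 19 = (18 * 10) mod 19 = 9
Step 2: Result = 9.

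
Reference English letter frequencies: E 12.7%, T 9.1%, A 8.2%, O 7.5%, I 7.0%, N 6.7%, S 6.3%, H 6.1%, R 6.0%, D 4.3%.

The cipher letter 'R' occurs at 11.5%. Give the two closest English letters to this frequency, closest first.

Step 1: Observed frequency of 'R' is 11.5%.
Step 2: Compute distances to each reference frequency and sort:
  E (12.7%): difference = 1.2% <-- BEST
  T (9.1%): difference = 2.4% <-- RUNNER-UP
  A (8.2%): difference = 3.3%
  O (7.5%): difference = 4.0%
  I (7.0%): difference = 4.5%
Step 3: Most likely is 'E' (12.7%, diff 1.2%); second most likely is 'T' (9.1%, diff 2.4%).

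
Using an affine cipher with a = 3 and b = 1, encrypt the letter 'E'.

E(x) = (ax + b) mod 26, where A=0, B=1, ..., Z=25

Step 1: Convert 'E' to number: x = 4.
Step 2: E(4) = (3 * 4 + 1) mod 26 = 13 mod 26 = 13.
Step 3: Convert 13 back to letter: N.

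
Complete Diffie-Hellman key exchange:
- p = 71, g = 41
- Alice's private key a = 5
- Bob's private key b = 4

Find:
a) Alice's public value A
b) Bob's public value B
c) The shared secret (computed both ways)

Step 1: A = g^a mod p = 41^5 mod 71 = 34.
Step 2: B = g^b mod p = 41^4 mod 71 = 32.
Step 3: Alice computes s = B^a mod p = 32^5 mod 71 = 45.
Step 4: Bob computes s = A^b mod p = 34^4 mod 71 = 45.
Both sides agree: shared secret = 45.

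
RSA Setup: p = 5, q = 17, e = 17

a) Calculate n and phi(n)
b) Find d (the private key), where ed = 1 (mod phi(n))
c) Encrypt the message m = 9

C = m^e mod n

Step 1: n = 5 * 17 = 85.
Step 2: phi(n) = (5-1)(17-1) = 4 * 16 = 64.
Step 3: Find d = 17^(-1) mod 64 = 49.
  Verify: 17 * 49 = 833 = 1 (mod 64).
Step 4: C = 9^17 mod 85 = 9.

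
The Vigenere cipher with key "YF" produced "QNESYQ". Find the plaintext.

Step 1: Extend key: YFYFYF
Step 2: Decrypt each letter (c - k) mod 26:
  Q(16) - Y(24) = (16-24) mod 26 = 18 = S
  N(13) - F(5) = (13-5) mod 26 = 8 = I
  E(4) - Y(24) = (4-24) mod 26 = 6 = G
  S(18) - F(5) = (18-5) mod 26 = 13 = N
  Y(24) - Y(24) = (24-24) mod 26 = 0 = A
  Q(16) - F(5) = (16-5) mod 26 = 11 = L
Plaintext: SIGNAL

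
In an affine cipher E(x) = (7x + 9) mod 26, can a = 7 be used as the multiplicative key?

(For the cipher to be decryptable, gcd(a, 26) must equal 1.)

Step 1: Compute gcd(7, 26).
Step 2: gcd(7, 26) = 1.
Since gcd = 1, 7 is coprime with 26, so it is a valid key.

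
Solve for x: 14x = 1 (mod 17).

Step 1: We need x such that 14 * x = 1 (mod 17).
Step 2: Using the extended Euclidean algorithm or trial:
  14 * 11 = 154 = 9 * 17 + 1.
Step 3: Since 154 mod 17 = 1, the inverse is x = 11.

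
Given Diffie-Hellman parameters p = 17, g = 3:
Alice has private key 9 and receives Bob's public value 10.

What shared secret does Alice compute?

Step 1: s = B^a mod p = 10^9 mod 17.
  10^1 mod 17 = 10
  10^2 mod 17 = (10 * 10) mod 17 = 15
  10^3 mod 17 = (15 * 10) mod 17 = 14
  10^4 mod 17 = (14 * 10) mod 17 = 4
  10^5 mod 17 = (4 * 10) mod 17 = 6
  10^6 mod 17 = (6 * 10) mod 17 = 9
  10^7 mod 17 = (9 * 10) mod 17 = 5
  10^8 mod 17 = (5 * 10) mod 17 = 16
  10^9 mod 17 = (16 * 10) mod 17 = 7
Result: shared secret = 7.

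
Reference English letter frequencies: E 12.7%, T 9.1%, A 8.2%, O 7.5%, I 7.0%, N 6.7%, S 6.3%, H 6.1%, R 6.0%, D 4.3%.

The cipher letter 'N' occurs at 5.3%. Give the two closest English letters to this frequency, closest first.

Step 1: Observed frequency of 'N' is 5.3%.
Step 2: Compute distances to each reference frequency and sort:
  R (6.0%): difference = 0.7% <-- BEST
  H (6.1%): difference = 0.8% <-- RUNNER-UP
  S (6.3%): difference = 1.0%
  D (4.3%): difference = 1.0%
  N (6.7%): difference = 1.4%
Step 3: Most likely is 'R' (6.0%, diff 0.7%); second most likely is 'H' (6.1%, diff 0.8%).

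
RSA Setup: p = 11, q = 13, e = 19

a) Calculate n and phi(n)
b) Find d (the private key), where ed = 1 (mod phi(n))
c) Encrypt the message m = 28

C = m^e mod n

Step 1: n = 11 * 13 = 143.
Step 2: phi(n) = (11-1)(13-1) = 10 * 12 = 120.
Step 3: Find d = 19^(-1) mod 120 = 19.
  Verify: 19 * 19 = 361 = 1 (mod 120).
Step 4: C = 28^19 mod 143 = 24.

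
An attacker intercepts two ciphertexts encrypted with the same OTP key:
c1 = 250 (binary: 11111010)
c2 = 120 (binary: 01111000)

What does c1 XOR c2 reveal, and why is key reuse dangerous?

Step 1: c1 XOR c2 = (m1 XOR k) XOR (m2 XOR k).
Step 2: By XOR associativity/commutativity: = m1 XOR m2 XOR k XOR k = m1 XOR m2.
Step 3: 11111010 XOR 01111000 = 10000010 = 130.
Step 4: The key cancels out! An attacker learns m1 XOR m2 = 130, revealing the relationship between plaintexts.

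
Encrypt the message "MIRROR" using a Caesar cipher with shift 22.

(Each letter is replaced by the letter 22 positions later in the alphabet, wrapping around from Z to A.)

Step 1: For each letter, shift forward by 22 positions (mod 26).
  M (position 12) -> position (12+22) mod 26 = 8 -> I
  I (position 8) -> position (8+22) mod 26 = 4 -> E
  R (position 17) -> position (17+22) mod 26 = 13 -> N
  R (position 17) -> position (17+22) mod 26 = 13 -> N
  O (position 14) -> position (14+22) mod 26 = 10 -> K
  R (position 17) -> position (17+22) mod 26 = 13 -> N
Result: IENNKN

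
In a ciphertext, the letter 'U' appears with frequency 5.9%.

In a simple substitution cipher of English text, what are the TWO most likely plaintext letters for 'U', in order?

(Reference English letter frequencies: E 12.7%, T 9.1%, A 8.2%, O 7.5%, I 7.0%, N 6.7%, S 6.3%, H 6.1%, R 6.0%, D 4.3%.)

Step 1: Observed frequency of 'U' is 5.9%.
Step 2: Compute distances to each reference frequency and sort:
  R (6.0%): difference = 0.1% <-- BEST
  H (6.1%): difference = 0.2% <-- RUNNER-UP
  S (6.3%): difference = 0.4%
  N (6.7%): difference = 0.8%
  I (7.0%): difference = 1.1%
Step 3: Most likely is 'R' (6.0%, diff 0.1%); second most likely is 'H' (6.1%, diff 0.2%).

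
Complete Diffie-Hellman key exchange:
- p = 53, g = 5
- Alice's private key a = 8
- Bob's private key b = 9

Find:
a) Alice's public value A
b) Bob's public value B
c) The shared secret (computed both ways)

Step 1: A = g^a mod p = 5^8 mod 53 = 15.
Step 2: B = g^b mod p = 5^9 mod 53 = 22.
Step 3: Alice computes s = B^a mod p = 22^8 mod 53 = 16.
Step 4: Bob computes s = A^b mod p = 15^9 mod 53 = 16.
Both sides agree: shared secret = 16.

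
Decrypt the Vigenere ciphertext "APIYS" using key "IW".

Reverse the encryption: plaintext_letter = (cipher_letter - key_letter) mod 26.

Step 1: Extend key: IWIWI
Step 2: Decrypt each letter (c - k) mod 26:
  A(0) - I(8) = (0-8) mod 26 = 18 = S
  P(15) - W(22) = (15-22) mod 26 = 19 = T
  I(8) - I(8) = (8-8) mod 26 = 0 = A
  Y(24) - W(22) = (24-22) mod 26 = 2 = C
  S(18) - I(8) = (18-8) mod 26 = 10 = K
Plaintext: STACK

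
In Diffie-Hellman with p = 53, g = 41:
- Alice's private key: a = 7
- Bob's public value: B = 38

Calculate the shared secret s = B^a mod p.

Step 1: s = B^a mod p = 38^7 mod 53.
  38^1 mod 53 = 38
  38^2 mod 53 = (38 * 38) mod 53 = 13
  38^3 mod 53 = (13 * 38) mod 53 = 17
  38^4 mod 53 = (17 * 38) mod 53 = 10
  38^5 mod 53 = (10 * 38) mod 53 = 9
  38^6 mod 53 = (9 * 38) mod 53 = 24
  38^7 mod 53 = (24 * 38) mod 53 = 11
Result: shared secret = 11.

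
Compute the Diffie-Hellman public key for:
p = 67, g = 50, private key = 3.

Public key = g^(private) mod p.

Step 1: A = g^a mod p = 50^3 mod 67.
  50^1 mod 67 = 50
  50^2 mod 67 = (50 * 50) mod 67 = 21
  50^3 mod 67 = (21 * 50) mod 67 = 45
Result: A = 45.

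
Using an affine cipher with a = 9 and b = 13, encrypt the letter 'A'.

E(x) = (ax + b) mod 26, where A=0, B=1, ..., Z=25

Step 1: Convert 'A' to number: x = 0.
Step 2: E(0) = (9 * 0 + 13) mod 26 = 13 mod 26 = 13.
Step 3: Convert 13 back to letter: N.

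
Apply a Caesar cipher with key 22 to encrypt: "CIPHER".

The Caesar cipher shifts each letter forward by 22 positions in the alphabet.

Step 1: For each letter, shift forward by 22 positions (mod 26).
  C (position 2) -> position (2+22) mod 26 = 24 -> Y
  I (position 8) -> position (8+22) mod 26 = 4 -> E
  P (position 15) -> position (15+22) mod 26 = 11 -> L
  H (position 7) -> position (7+22) mod 26 = 3 -> D
  E (position 4) -> position (4+22) mod 26 = 0 -> A
  R (position 17) -> position (17+22) mod 26 = 13 -> N
Result: YELDAN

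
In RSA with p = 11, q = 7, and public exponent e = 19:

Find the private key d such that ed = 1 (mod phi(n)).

Step 1: n = 11 * 7 = 77.
Step 2: phi(n) = 10 * 6 = 60.
Step 3: Find d such that 19 * d = 1 (mod 60).
Step 4: d = 19^(-1) mod 60 = 19.
Verification: 19 * 19 = 361 = 6 * 60 + 1.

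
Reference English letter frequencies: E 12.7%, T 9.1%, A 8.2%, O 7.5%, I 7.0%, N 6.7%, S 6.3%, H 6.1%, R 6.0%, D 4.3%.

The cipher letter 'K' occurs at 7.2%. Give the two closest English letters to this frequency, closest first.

Step 1: Observed frequency of 'K' is 7.2%.
Step 2: Compute distances to each reference frequency and sort:
  I (7.0%): difference = 0.2% <-- BEST
  O (7.5%): difference = 0.3% <-- RUNNER-UP
  N (6.7%): difference = 0.5%
  S (6.3%): difference = 0.9%
  A (8.2%): difference = 1.0%
Step 3: Most likely is 'I' (7.0%, diff 0.2%); second most likely is 'O' (7.5%, diff 0.3%).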